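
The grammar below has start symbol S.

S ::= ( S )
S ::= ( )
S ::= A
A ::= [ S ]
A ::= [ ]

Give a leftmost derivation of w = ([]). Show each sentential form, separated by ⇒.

S ⇒ (S) ⇒ (A) ⇒ ([])

S ⇒ (S)   [S ::= ( S )]
(S) ⇒ (A)   [S ::= A]
(A) ⇒ ([])   [A ::= [ ]]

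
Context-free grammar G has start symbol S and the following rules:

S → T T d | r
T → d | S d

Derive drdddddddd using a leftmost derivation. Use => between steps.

S => TTd => SdTd => TTddTd => SdTddTd => TTddTddTd => dTddTddTd => dSdddTddTd => drdddTddTd => drddddddTd => drdddddddd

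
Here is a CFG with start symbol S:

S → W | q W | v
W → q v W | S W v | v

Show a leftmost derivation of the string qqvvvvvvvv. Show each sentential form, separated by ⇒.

S ⇒ W ⇒ SWv ⇒ qWWv ⇒ qSWvWv ⇒ qWWvWv ⇒ qSWvWvWv ⇒ qWWvWvWv ⇒ qqvWWvWvWv ⇒ qqvvWvWvWv ⇒ qqvvvvWvWv ⇒ qqvvvvvvWv ⇒ qqvvvvvvvv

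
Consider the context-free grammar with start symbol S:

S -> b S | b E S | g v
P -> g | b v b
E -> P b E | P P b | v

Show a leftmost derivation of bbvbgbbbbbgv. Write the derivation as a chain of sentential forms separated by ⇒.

S ⇒ bES ⇒ bPPbS ⇒ bbvbPbS ⇒ bbvbgbS ⇒ bbvbgbbS ⇒ bbvbgbbbS ⇒ bbvbgbbbbS ⇒ bbvbgbbbbbS ⇒ bbvbgbbbbbgv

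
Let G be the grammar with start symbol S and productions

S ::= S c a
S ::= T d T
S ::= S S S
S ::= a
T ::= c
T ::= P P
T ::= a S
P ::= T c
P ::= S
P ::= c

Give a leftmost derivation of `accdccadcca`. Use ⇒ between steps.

S ⇒ Sca ⇒ TdTca ⇒ aSdTca ⇒ aScadTca ⇒ aTdTcadTca ⇒ aPPdTcadTca ⇒ acPdTcadTca ⇒ accdTcadTca ⇒ accdccadTca ⇒ accdccadcca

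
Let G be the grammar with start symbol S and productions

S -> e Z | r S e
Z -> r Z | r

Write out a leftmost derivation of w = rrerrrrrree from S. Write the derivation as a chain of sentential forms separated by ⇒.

S ⇒ rSe ⇒ rrSee ⇒ rreZee ⇒ rrerZee ⇒ rrerrZee ⇒ rrerrrZee ⇒ rrerrrrZee ⇒ rrerrrrrZee ⇒ rrerrrrrree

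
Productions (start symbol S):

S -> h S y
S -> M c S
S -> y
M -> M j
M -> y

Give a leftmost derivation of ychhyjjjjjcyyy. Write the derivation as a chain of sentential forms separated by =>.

S => McS => ycS => ychSy => ychhSyy => ychhMcSyy => ychhMjcSyy => ychhMjjcSyy => ychhMjjjcSyy => ychhMjjjjcSyy => ychhMjjjjjcSyy => ychhyjjjjjcSyy => ychhyjjjjjcyyy

S => McS   [S -> M c S]
McS => ycS   [M -> y]
ycS => ychSy   [S -> h S y]
ychSy => ychhSyy   [S -> h S y]
ychhSyy => ychhMcSyy   [S -> M c S]
ychhMcSyy => ychhMjcSyy   [M -> M j]
ychhMjcSyy => ychhMjjcSyy   [M -> M j]
ychhMjjcSyy => ychhMjjjcSyy   [M -> M j]
ychhMjjjcSyy => ychhMjjjjcSyy   [M -> M j]
ychhMjjjjcSyy => ychhMjjjjjcSyy   [M -> M j]
ychhMjjjjjcSyy => ychhyjjjjjcSyy   [M -> y]
ychhyjjjjjcSyy => ychhyjjjjjcyyy   [S -> y]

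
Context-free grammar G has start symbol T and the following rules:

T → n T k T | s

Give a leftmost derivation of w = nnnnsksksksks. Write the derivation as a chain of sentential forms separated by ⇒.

T⇒nTkT⇒nnTkTkT⇒nnnTkTkTkT⇒nnnnTkTkTkTkT⇒nnnnskTkTkTkT⇒nnnnskskTkTkT⇒nnnnskskskTkT⇒nnnnskskskskT⇒nnnnsksksksks

T ⇒ nTkT   [T → n T k T]
nTkT ⇒ nnTkTkT   [T → n T k T]
nnTkTkT ⇒ nnnTkTkTkT   [T → n T k T]
nnnTkTkTkT ⇒ nnnnTkTkTkTkT   [T → n T k T]
nnnnTkTkTkTkT ⇒ nnnnskTkTkTkT   [T → s]
nnnnskTkTkTkT ⇒ nnnnskskTkTkT   [T → s]
nnnnskskTkTkT ⇒ nnnnskskskTkT   [T → s]
nnnnskskskTkT ⇒ nnnnskskskskT   [T → s]
nnnnskskskskT ⇒ nnnnsksksksks   [T → s]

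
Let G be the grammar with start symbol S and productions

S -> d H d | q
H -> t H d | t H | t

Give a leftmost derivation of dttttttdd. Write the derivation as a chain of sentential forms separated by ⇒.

S ⇒ dHd   [S -> d H d]
dHd ⇒ dtHd   [H -> t H]
dtHd ⇒ dttHdd   [H -> t H d]
dttHdd ⇒ dtttHdd   [H -> t H]
dtttHdd ⇒ dttttHdd   [H -> t H]
dttttHdd ⇒ dtttttHdd   [H -> t H]
dtttttHdd ⇒ dttttttdd   [H -> t]

S ⇒ dHd ⇒ dtHd ⇒ dttHdd ⇒ dtttHdd ⇒ dttttHdd ⇒ dtttttHdd ⇒ dttttttdd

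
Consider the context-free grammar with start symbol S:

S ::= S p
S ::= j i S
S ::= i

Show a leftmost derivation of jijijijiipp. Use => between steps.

S=>jiS=>jiSp=>jijiSp=>jijijiSp=>jijijijiSp=>jijijijiSpp=>jijijijiipp

S => jiS   [S ::= j i S]
jiS => jiSp   [S ::= S p]
jiSp => jijiSp   [S ::= j i S]
jijiSp => jijijiSp   [S ::= j i S]
jijijiSp => jijijijiSp   [S ::= j i S]
jijijijiSp => jijijijiSpp   [S ::= S p]
jijijijiSpp => jijijijiipp   [S ::= i]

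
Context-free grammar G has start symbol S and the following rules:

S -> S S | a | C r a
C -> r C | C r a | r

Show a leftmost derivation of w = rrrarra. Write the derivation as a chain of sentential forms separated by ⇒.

S⇒SS⇒CraS⇒rCraS⇒rrraS⇒rrraCra⇒rrrarra

S ⇒ SS   [S -> S S]
SS ⇒ CraS   [S -> C r a]
CraS ⇒ rCraS   [C -> r C]
rCraS ⇒ rrraS   [C -> r]
rrraS ⇒ rrraCra   [S -> C r a]
rrraCra ⇒ rrrarra   [C -> r]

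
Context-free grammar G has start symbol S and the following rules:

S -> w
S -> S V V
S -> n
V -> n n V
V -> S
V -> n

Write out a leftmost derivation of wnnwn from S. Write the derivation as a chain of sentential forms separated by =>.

S => SVV   [S -> S V V]
SVV => wVV   [S -> w]
wVV => wnnVV   [V -> n n V]
wnnVV => wnnSV   [V -> S]
wnnSV => wnnwV   [S -> w]
wnnwV => wnnwn   [V -> n]

S=>SVV=>wVV=>wnnVV=>wnnSV=>wnnwV=>wnnwn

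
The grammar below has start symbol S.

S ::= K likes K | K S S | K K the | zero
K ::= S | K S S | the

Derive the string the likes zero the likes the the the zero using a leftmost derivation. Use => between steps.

S => K likes K => the likes K => the likes K S S => the likes S S S => the likes zero S S => the likes zero K K the S => the likes zero S K the S => the likes zero K likes K K the S => the likes zero the likes K K the S => the likes zero the likes the K the S => the likes zero the likes the the the S => the likes zero the likes the the the zero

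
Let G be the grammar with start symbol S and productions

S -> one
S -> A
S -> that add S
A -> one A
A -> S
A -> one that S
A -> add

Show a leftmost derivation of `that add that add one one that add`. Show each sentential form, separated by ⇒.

S ⇒ that add S   [S -> that add S]
that add S ⇒ that add that add S   [S -> that add S]
that add that add S ⇒ that add that add A   [S -> A]
that add that add A ⇒ that add that add one A   [A -> one A]
that add that add one A ⇒ that add that add one one that S   [A -> one that S]
that add that add one one that S ⇒ that add that add one one that A   [S -> A]
that add that add one one that A ⇒ that add that add one one that add   [A -> add]

S ⇒ that add S ⇒ that add that add S ⇒ that add that add A ⇒ that add that add one A ⇒ that add that add one one that S ⇒ that add that add one one that A ⇒ that add that add one one that add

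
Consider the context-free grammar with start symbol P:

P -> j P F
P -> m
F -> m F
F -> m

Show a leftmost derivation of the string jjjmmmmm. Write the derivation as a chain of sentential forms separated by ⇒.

P ⇒ jPF ⇒ jjPFF ⇒ jjjPFFF ⇒ jjjmFFF ⇒ jjjmmFFF ⇒ jjjmmmFF ⇒ jjjmmmmF ⇒ jjjmmmmm

P ⇒ jPF   [P -> j P F]
jPF ⇒ jjPFF   [P -> j P F]
jjPFF ⇒ jjjPFFF   [P -> j P F]
jjjPFFF ⇒ jjjmFFF   [P -> m]
jjjmFFF ⇒ jjjmmFFF   [F -> m F]
jjjmmFFF ⇒ jjjmmmFF   [F -> m]
jjjmmmFF ⇒ jjjmmmmF   [F -> m]
jjjmmmmF ⇒ jjjmmmmm   [F -> m]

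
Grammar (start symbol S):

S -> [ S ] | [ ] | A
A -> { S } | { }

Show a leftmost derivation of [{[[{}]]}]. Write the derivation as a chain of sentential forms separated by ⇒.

S ⇒ [S]   [S -> [ S ]]
[S] ⇒ [A]   [S -> A]
[A] ⇒ [{S}]   [A -> { S }]
[{S}] ⇒ [{[S]}]   [S -> [ S ]]
[{[S]}] ⇒ [{[[S]]}]   [S -> [ S ]]
[{[[S]]}] ⇒ [{[[A]]}]   [S -> A]
[{[[A]]}] ⇒ [{[[{}]]}]   [A -> { }]

S ⇒ [S] ⇒ [A] ⇒ [{S}] ⇒ [{[S]}] ⇒ [{[[S]]}] ⇒ [{[[A]]}] ⇒ [{[[{}]]}]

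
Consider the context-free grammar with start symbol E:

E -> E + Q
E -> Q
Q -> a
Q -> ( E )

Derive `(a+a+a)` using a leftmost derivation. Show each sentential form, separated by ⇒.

E ⇒ Q ⇒ (E) ⇒ (E+Q) ⇒ (E+Q+Q) ⇒ (Q+Q+Q) ⇒ (a+Q+Q) ⇒ (a+a+Q) ⇒ (a+a+a)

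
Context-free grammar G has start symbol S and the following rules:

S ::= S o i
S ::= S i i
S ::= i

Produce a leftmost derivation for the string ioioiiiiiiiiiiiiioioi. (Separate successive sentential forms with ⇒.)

S ⇒ Soi   [S ::= S o i]
Soi ⇒ Soioi   [S ::= S o i]
Soioi ⇒ Siioioi   [S ::= S i i]
Siioioi ⇒ Siiiioioi   [S ::= S i i]
Siiiioioi ⇒ Siiiiiioioi   [S ::= S i i]
Siiiiiioioi ⇒ Siiiiiiiioioi   [S ::= S i i]
Siiiiiiiioioi ⇒ Siiiiiiiiiioioi   [S ::= S i i]
Siiiiiiiiiioioi ⇒ Siiiiiiiiiiiioioi   [S ::= S i i]
Siiiiiiiiiiiioioi ⇒ Soiiiiiiiiiiiiioioi   [S ::= S o i]
Soiiiiiiiiiiiiioioi ⇒ Soioiiiiiiiiiiiiioioi   [S ::= S o i]
Soioiiiiiiiiiiiiioioi ⇒ ioioiiiiiiiiiiiiioioi   [S ::= i]

S⇒Soi⇒Soioi⇒Siioioi⇒Siiiioioi⇒Siiiiiioioi⇒Siiiiiiiioioi⇒Siiiiiiiiiioioi⇒Siiiiiiiiiiiioioi⇒Soiiiiiiiiiiiiioioi⇒Soioiiiiiiiiiiiiioioi⇒ioioiiiiiiiiiiiiioioi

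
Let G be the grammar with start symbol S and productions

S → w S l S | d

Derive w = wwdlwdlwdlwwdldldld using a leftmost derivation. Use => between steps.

S => wSlS => wwSlSlS => wwdlSlS => wwdlwSlSlS => wwdlwdlSlS => wwdlwdlwSlSlS => wwdlwdlwdlSlS => wwdlwdlwdlwSlSlS => wwdlwdlwdlwwSlSlSlS => wwdlwdlwdlwwdlSlSlS => wwdlwdlwdlwwdldlSlS => wwdlwdlwdlwwdldldlS => wwdlwdlwdlwwdldldld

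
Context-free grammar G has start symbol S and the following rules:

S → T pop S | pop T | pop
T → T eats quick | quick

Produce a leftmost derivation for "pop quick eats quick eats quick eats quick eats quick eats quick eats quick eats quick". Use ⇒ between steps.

S ⇒ pop T ⇒ pop T eats quick ⇒ pop T eats quick eats quick ⇒ pop T eats quick eats quick eats quick ⇒ pop T eats quick eats quick eats quick eats quick ⇒ pop T eats quick eats quick eats quick eats quick eats quick ⇒ pop T eats quick eats quick eats quick eats quick eats quick eats quick ⇒ pop T eats quick eats quick eats quick eats quick eats quick eats quick eats quick ⇒ pop quick eats quick eats quick eats quick eats quick eats quick eats quick eats quick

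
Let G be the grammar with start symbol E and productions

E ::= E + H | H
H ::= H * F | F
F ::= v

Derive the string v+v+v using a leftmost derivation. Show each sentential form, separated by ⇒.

E⇒E+H⇒E+H+H⇒H+H+H⇒F+H+H⇒v+H+H⇒v+F+H⇒v+v+H⇒v+v+F⇒v+v+v

E ⇒ E+H   [E ::= E + H]
E+H ⇒ E+H+H   [E ::= E + H]
E+H+H ⇒ H+H+H   [E ::= H]
H+H+H ⇒ F+H+H   [H ::= F]
F+H+H ⇒ v+H+H   [F ::= v]
v+H+H ⇒ v+F+H   [H ::= F]
v+F+H ⇒ v+v+H   [F ::= v]
v+v+H ⇒ v+v+F   [H ::= F]
v+v+F ⇒ v+v+v   [F ::= v]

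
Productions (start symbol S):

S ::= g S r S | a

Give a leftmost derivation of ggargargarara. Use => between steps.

S => gSrS => ggSrSrS => ggarSrS => ggargSrSrS => ggargarSrS => ggargargSrSrS => ggargargarSrS => ggargargararS => ggargargarara

S => gSrS   [S ::= g S r S]
gSrS => ggSrSrS   [S ::= g S r S]
ggSrSrS => ggarSrS   [S ::= a]
ggarSrS => ggargSrSrS   [S ::= g S r S]
ggargSrSrS => ggargarSrS   [S ::= a]
ggargarSrS => ggargargSrSrS   [S ::= g S r S]
ggargargSrSrS => ggargargarSrS   [S ::= a]
ggargargarSrS => ggargargararS   [S ::= a]
ggargargararS => ggargargarara   [S ::= a]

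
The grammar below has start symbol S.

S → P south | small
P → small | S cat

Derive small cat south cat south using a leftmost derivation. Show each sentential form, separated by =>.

S => P south => S cat south => P south cat south => S cat south cat south => small cat south cat south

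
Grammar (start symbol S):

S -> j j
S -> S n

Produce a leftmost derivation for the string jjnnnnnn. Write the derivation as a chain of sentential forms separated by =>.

S => Sn => Snn => Snnn => Snnnn => Snnnnn => Snnnnnn => jjnnnnnn

S => Sn   [S -> S n]
Sn => Snn   [S -> S n]
Snn => Snnn   [S -> S n]
Snnn => Snnnn   [S -> S n]
Snnnn => Snnnnn   [S -> S n]
Snnnnn => Snnnnnn   [S -> S n]
Snnnnnn => jjnnnnnn   [S -> j j]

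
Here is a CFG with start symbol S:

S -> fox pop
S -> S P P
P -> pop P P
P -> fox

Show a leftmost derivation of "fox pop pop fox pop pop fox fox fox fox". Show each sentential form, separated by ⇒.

S ⇒ S P P ⇒ fox pop P P ⇒ fox pop pop P P P ⇒ fox pop pop fox P P ⇒ fox pop pop fox pop P P P ⇒ fox pop pop fox pop pop P P P P ⇒ fox pop pop fox pop pop fox P P P ⇒ fox pop pop fox pop pop fox fox P P ⇒ fox pop pop fox pop pop fox fox fox P ⇒ fox pop pop fox pop pop fox fox fox fox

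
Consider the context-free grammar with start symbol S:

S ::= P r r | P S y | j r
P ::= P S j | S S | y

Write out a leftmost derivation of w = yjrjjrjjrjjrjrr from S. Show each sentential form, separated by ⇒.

S ⇒ Prr   [S ::= P r r]
Prr ⇒ PSjrr   [P ::= P S j]
PSjrr ⇒ PSjSjrr   [P ::= P S j]
PSjSjrr ⇒ PSjSjSjrr   [P ::= P S j]
PSjSjSjrr ⇒ PSjSjSjSjrr   [P ::= P S j]
PSjSjSjSjrr ⇒ ySjSjSjSjrr   [P ::= y]
ySjSjSjSjrr ⇒ yjrjSjSjSjrr   [S ::= j r]
yjrjSjSjSjrr ⇒ yjrjjrjSjSjrr   [S ::= j r]
yjrjjrjSjSjrr ⇒ yjrjjrjjrjSjrr   [S ::= j r]
yjrjjrjjrjSjrr ⇒ yjrjjrjjrjjrjrr   [S ::= j r]

S ⇒ Prr ⇒ PSjrr ⇒ PSjSjrr ⇒ PSjSjSjrr ⇒ PSjSjSjSjrr ⇒ ySjSjSjSjrr ⇒ yjrjSjSjSjrr ⇒ yjrjjrjSjSjrr ⇒ yjrjjrjjrjSjrr ⇒ yjrjjrjjrjjrjrr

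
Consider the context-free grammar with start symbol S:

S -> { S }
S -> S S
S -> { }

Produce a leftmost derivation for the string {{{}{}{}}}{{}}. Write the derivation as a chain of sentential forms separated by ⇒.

S ⇒ SS   [S -> S S]
SS ⇒ {S}S   [S -> { S }]
{S}S ⇒ {{S}}S   [S -> { S }]
{{S}}S ⇒ {{SS}}S   [S -> S S]
{{SS}}S ⇒ {{{}S}}S   [S -> { }]
{{{}S}}S ⇒ {{{}SS}}S   [S -> S S]
{{{}SS}}S ⇒ {{{}{}S}}S   [S -> { }]
{{{}{}S}}S ⇒ {{{}{}{}}}S   [S -> { }]
{{{}{}{}}}S ⇒ {{{}{}{}}}{S}   [S -> { S }]
{{{}{}{}}}{S} ⇒ {{{}{}{}}}{{}}   [S -> { }]

S⇒SS⇒{S}S⇒{{S}}S⇒{{SS}}S⇒{{{}S}}S⇒{{{}SS}}S⇒{{{}{}S}}S⇒{{{}{}{}}}S⇒{{{}{}{}}}{S}⇒{{{}{}{}}}{{}}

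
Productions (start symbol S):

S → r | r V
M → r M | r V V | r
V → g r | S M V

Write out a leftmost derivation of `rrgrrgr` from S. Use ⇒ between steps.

S ⇒ rV ⇒ rSMV ⇒ rrVMV ⇒ rrgrMV ⇒ rrgrrV ⇒ rrgrrgr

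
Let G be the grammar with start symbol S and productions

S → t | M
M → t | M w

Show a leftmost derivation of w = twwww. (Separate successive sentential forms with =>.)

S => M => Mw => Mww => Mwww => Mwwww => twwww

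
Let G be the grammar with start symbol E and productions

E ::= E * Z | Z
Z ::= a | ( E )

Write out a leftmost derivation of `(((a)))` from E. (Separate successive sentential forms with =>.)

E => Z => (E) => (Z) => ((E)) => ((Z)) => (((E))) => (((Z))) => (((a)))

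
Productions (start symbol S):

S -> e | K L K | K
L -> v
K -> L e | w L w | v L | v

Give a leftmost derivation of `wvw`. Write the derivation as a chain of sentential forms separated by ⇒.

S⇒K⇒wLw⇒wvw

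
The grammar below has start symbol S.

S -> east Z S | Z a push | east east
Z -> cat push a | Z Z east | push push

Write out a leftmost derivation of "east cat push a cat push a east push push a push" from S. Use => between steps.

S => east Z S => east Z Z east S => east cat push a Z east S => east cat push a cat push a east S => east cat push a cat push a east Z a push => east cat push a cat push a east push push a push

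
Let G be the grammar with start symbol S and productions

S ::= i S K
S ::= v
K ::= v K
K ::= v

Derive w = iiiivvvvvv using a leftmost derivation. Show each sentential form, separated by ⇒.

S ⇒ iSK ⇒ iiSKK ⇒ iiiSKKK ⇒ iiiiSKKKK ⇒ iiiivKKKK ⇒ iiiivvKKKK ⇒ iiiivvvKKK ⇒ iiiivvvvKK ⇒ iiiivvvvvK ⇒ iiiivvvvvv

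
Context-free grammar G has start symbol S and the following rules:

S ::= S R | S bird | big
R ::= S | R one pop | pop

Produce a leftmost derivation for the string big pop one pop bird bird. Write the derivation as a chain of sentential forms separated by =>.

S => S bird => S bird bird => S R bird bird => big R bird bird => big R one pop bird bird => big pop one pop bird bird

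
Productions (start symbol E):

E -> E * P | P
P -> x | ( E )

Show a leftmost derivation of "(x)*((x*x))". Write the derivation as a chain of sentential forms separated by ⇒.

E⇒E*P⇒P*P⇒(E)*P⇒(P)*P⇒(x)*P⇒(x)*(E)⇒(x)*(P)⇒(x)*((E))⇒(x)*((E*P))⇒(x)*((P*P))⇒(x)*((x*P))⇒(x)*((x*x))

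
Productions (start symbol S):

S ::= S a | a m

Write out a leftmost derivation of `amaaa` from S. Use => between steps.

S => Sa   [S ::= S a]
Sa => Saa   [S ::= S a]
Saa => Saaa   [S ::= S a]
Saaa => amaaa   [S ::= a m]

S=>Sa=>Saa=>Saaa=>amaaa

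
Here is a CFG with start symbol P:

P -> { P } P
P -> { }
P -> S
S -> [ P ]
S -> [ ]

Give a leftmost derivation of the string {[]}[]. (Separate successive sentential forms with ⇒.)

P⇒{P}P⇒{S}P⇒{[]}P⇒{[]}S⇒{[]}[]

P ⇒ {P}P   [P -> { P } P]
{P}P ⇒ {S}P   [P -> S]
{S}P ⇒ {[]}P   [S -> [ ]]
{[]}P ⇒ {[]}S   [P -> S]
{[]}S ⇒ {[]}[]   [S -> [ ]]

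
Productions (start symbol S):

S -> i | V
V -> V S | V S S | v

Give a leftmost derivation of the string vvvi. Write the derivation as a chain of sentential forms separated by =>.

S => V => VS => VSSS => vSSS => vVSS => vvSS => vvVS => vvvS => vvvi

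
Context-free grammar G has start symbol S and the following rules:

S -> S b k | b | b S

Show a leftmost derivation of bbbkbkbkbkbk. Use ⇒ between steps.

S ⇒ Sbk   [S -> S b k]
Sbk ⇒ bSbk   [S -> b S]
bSbk ⇒ bSbkbk   [S -> S b k]
bSbkbk ⇒ bSbkbkbk   [S -> S b k]
bSbkbkbk ⇒ bSbkbkbkbk   [S -> S b k]
bSbkbkbkbk ⇒ bSbkbkbkbkbk   [S -> S b k]
bSbkbkbkbkbk ⇒ bbbkbkbkbkbk   [S -> b]

S ⇒ Sbk ⇒ bSbk ⇒ bSbkbk ⇒ bSbkbkbk ⇒ bSbkbkbkbk ⇒ bSbkbkbkbkbk ⇒ bbbkbkbkbkbk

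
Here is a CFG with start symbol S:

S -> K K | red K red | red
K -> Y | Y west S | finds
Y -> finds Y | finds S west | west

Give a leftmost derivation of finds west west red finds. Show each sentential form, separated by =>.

S => K K => Y west S K => finds Y west S K => finds west west S K => finds west west red K => finds west west red finds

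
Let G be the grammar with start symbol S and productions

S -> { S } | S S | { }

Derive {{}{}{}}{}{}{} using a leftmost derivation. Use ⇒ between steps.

S ⇒ SS   [S -> S S]
SS ⇒ SSS   [S -> S S]
SSS ⇒ SSSS   [S -> S S]
SSSS ⇒ {S}SSS   [S -> { S }]
{S}SSS ⇒ {SS}SSS   [S -> S S]
{SS}SSS ⇒ {SSS}SSS   [S -> S S]
{SSS}SSS ⇒ {{}SS}SSS   [S -> { }]
{{}SS}SSS ⇒ {{}{}S}SSS   [S -> { }]
{{}{}S}SSS ⇒ {{}{}{}}SSS   [S -> { }]
{{}{}{}}SSS ⇒ {{}{}{}}{}SS   [S -> { }]
{{}{}{}}{}SS ⇒ {{}{}{}}{}{}S   [S -> { }]
{{}{}{}}{}{}S ⇒ {{}{}{}}{}{}{}   [S -> { }]

S ⇒ SS ⇒ SSS ⇒ SSSS ⇒ {S}SSS ⇒ {SS}SSS ⇒ {SSS}SSS ⇒ {{}SS}SSS ⇒ {{}{}S}SSS ⇒ {{}{}{}}SSS ⇒ {{}{}{}}{}SS ⇒ {{}{}{}}{}{}S ⇒ {{}{}{}}{}{}{}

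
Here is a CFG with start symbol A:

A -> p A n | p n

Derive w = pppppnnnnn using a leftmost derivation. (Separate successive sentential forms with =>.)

A => pAn   [A -> p A n]
pAn => ppAnn   [A -> p A n]
ppAnn => pppAnnn   [A -> p A n]
pppAnnn => ppppAnnnn   [A -> p A n]
ppppAnnnn => pppppnnnnn   [A -> p n]

A => pAn => ppAnn => pppAnnn => ppppAnnnn => pppppnnnnn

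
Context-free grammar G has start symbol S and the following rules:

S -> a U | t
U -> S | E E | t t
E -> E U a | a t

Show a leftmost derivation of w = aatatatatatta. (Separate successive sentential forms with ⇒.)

S⇒aU⇒aEE⇒aatE⇒aatEUa⇒aatEUaUa⇒aatatUaUa⇒aatatEEaUa⇒aatatatEaUa⇒aatatatataUa⇒aatatatatatta

S ⇒ aU   [S -> a U]
aU ⇒ aEE   [U -> E E]
aEE ⇒ aatE   [E -> a t]
aatE ⇒ aatEUa   [E -> E U a]
aatEUa ⇒ aatEUaUa   [E -> E U a]
aatEUaUa ⇒ aatatUaUa   [E -> a t]
aatatUaUa ⇒ aatatEEaUa   [U -> E E]
aatatEEaUa ⇒ aatatatEaUa   [E -> a t]
aatatatEaUa ⇒ aatatatataUa   [E -> a t]
aatatatataUa ⇒ aatatatatatta   [U -> t t]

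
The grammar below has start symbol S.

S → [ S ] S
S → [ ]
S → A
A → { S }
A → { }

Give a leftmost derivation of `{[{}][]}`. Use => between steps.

S => A => {S} => {[S]S} => {[A]S} => {[{}]S} => {[{}][]}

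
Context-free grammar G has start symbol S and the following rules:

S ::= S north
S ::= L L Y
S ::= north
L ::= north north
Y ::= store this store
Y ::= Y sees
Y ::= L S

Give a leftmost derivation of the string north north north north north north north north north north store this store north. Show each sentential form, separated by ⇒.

S ⇒ L L Y ⇒ north north L Y ⇒ north north north north Y ⇒ north north north north L S ⇒ north north north north north north S ⇒ north north north north north north S north ⇒ north north north north north north L L Y north ⇒ north north north north north north north north L Y north ⇒ north north north north north north north north north north Y north ⇒ north north north north north north north north north north store this store north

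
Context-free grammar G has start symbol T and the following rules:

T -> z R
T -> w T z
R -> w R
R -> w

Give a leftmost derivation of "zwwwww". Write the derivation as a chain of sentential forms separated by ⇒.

T ⇒ zR ⇒ zwR ⇒ zwwR ⇒ zwwwR ⇒ zwwwwR ⇒ zwwwww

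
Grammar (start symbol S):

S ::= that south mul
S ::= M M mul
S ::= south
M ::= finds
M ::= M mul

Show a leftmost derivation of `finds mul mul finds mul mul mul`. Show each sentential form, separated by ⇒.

S ⇒ M M mul ⇒ M mul M mul ⇒ M mul mul M mul ⇒ finds mul mul M mul ⇒ finds mul mul M mul mul ⇒ finds mul mul M mul mul mul ⇒ finds mul mul finds mul mul mul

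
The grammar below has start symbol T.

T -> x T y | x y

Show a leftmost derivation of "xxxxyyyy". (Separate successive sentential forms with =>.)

T => xTy   [T -> x T y]
xTy => xxTyy   [T -> x T y]
xxTyy => xxxTyyy   [T -> x T y]
xxxTyyy => xxxxyyyy   [T -> x y]

T => xTy => xxTyy => xxxTyyy => xxxxyyyy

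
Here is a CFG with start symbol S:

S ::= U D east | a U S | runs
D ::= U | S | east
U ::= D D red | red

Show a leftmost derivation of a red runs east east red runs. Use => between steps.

S => a U S => a D D red S => a S D red S => a U D east D red S => a red D east D red S => a red S east D red S => a red runs east D red S => a red runs east east red S => a red runs east east red runs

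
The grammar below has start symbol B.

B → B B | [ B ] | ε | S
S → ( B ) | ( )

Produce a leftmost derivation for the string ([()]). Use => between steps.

B => S => (B) => ([B]) => ([BB]) => ([BBB]) => ([BBBB]) => ([SBBB]) => ([(B)BBB]) => ([()BBB]) => ([()BB]) => ([()B]) => ([()])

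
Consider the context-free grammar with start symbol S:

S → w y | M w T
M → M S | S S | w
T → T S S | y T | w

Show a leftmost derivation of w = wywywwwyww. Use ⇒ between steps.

S ⇒ MwT   [S → M w T]
MwT ⇒ SSwT   [M → S S]
SSwT ⇒ MwTSwT   [S → M w T]
MwTSwT ⇒ SSwTSwT   [M → S S]
SSwTSwT ⇒ wySwTSwT   [S → w y]
wySwTSwT ⇒ wywywTSwT   [S → w y]
wywywTSwT ⇒ wywywwSwT   [T → w]
wywywwSwT ⇒ wywywwwywT   [S → w y]
wywywwwywT ⇒ wywywwwyww   [T → w]

S ⇒ MwT ⇒ SSwT ⇒ MwTSwT ⇒ SSwTSwT ⇒ wySwTSwT ⇒ wywywTSwT ⇒ wywywwSwT ⇒ wywywwwywT ⇒ wywywwwyww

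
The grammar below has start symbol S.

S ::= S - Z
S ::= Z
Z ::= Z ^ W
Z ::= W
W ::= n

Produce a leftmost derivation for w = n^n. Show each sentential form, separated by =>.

S=>Z=>Z^W=>W^W=>n^W=>n^n

S => Z   [S ::= Z]
Z => Z^W   [Z ::= Z ^ W]
Z^W => W^W   [Z ::= W]
W^W => n^W   [W ::= n]
n^W => n^n   [W ::= n]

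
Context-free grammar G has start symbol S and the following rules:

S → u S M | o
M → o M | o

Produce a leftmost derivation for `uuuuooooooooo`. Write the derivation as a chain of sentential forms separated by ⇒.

S ⇒ uSM   [S → u S M]
uSM ⇒ uuSMM   [S → u S M]
uuSMM ⇒ uuuSMMM   [S → u S M]
uuuSMMM ⇒ uuuuSMMMM   [S → u S M]
uuuuSMMMM ⇒ uuuuoMMMM   [S → o]
uuuuoMMMM ⇒ uuuuooMMMM   [M → o M]
uuuuooMMMM ⇒ uuuuoooMMMM   [M → o M]
uuuuoooMMMM ⇒ uuuuooooMMMM   [M → o M]
uuuuooooMMMM ⇒ uuuuoooooMMM   [M → o]
uuuuoooooMMM ⇒ uuuuooooooMMM   [M → o M]
uuuuooooooMMM ⇒ uuuuoooooooMM   [M → o]
uuuuoooooooMM ⇒ uuuuooooooooM   [M → o]
uuuuooooooooM ⇒ uuuuooooooooo   [M → o]

S ⇒ uSM ⇒ uuSMM ⇒ uuuSMMM ⇒ uuuuSMMMM ⇒ uuuuoMMMM ⇒ uuuuooMMMM ⇒ uuuuoooMMMM ⇒ uuuuooooMMMM ⇒ uuuuoooooMMM ⇒ uuuuooooooMMM ⇒ uuuuoooooooMM ⇒ uuuuooooooooM ⇒ uuuuooooooooo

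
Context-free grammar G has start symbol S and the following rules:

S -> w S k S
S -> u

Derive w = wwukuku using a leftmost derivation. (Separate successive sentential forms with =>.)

S => wSkS   [S -> w S k S]
wSkS => wwSkSkS   [S -> w S k S]
wwSkSkS => wwukSkS   [S -> u]
wwukSkS => wwukukS   [S -> u]
wwukukS => wwukuku   [S -> u]

S=>wSkS=>wwSkSkS=>wwukSkS=>wwukukS=>wwukuku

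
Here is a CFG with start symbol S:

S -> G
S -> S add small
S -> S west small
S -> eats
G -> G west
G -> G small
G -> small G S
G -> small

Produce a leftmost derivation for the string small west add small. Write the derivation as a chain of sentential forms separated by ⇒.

S ⇒ S add small ⇒ G add small ⇒ G west add small ⇒ small west add small

S ⇒ S add small   [S -> S add small]
S add small ⇒ G add small   [S -> G]
G add small ⇒ G west add small   [G -> G west]
G west add small ⇒ small west add small   [G -> small]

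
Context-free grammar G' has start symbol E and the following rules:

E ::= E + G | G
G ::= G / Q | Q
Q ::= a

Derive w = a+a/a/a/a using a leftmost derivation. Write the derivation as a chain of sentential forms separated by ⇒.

E ⇒ E+G   [E ::= E + G]
E+G ⇒ G+G   [E ::= G]
G+G ⇒ Q+G   [G ::= Q]
Q+G ⇒ a+G   [Q ::= a]
a+G ⇒ a+G/Q   [G ::= G / Q]
a+G/Q ⇒ a+G/Q/Q   [G ::= G / Q]
a+G/Q/Q ⇒ a+G/Q/Q/Q   [G ::= G / Q]
a+G/Q/Q/Q ⇒ a+Q/Q/Q/Q   [G ::= Q]
a+Q/Q/Q/Q ⇒ a+a/Q/Q/Q   [Q ::= a]
a+a/Q/Q/Q ⇒ a+a/a/Q/Q   [Q ::= a]
a+a/a/Q/Q ⇒ a+a/a/a/Q   [Q ::= a]
a+a/a/a/Q ⇒ a+a/a/a/a   [Q ::= a]

E ⇒ E+G ⇒ G+G ⇒ Q+G ⇒ a+G ⇒ a+G/Q ⇒ a+G/Q/Q ⇒ a+G/Q/Q/Q ⇒ a+Q/Q/Q/Q ⇒ a+a/Q/Q/Q ⇒ a+a/a/Q/Q ⇒ a+a/a/a/Q ⇒ a+a/a/a/a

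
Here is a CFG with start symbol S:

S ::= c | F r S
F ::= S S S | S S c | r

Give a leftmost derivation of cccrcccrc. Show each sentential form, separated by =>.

S=>FrS=>SScrS=>FrSScrS=>SSSrSScrS=>cSSrSScrS=>ccSrSScrS=>cccrSScrS=>cccrcScrS=>cccrcccrS=>cccrcccrc

S => FrS   [S ::= F r S]
FrS => SScrS   [F ::= S S c]
SScrS => FrSScrS   [S ::= F r S]
FrSScrS => SSSrSScrS   [F ::= S S S]
SSSrSScrS => cSSrSScrS   [S ::= c]
cSSrSScrS => ccSrSScrS   [S ::= c]
ccSrSScrS => cccrSScrS   [S ::= c]
cccrSScrS => cccrcScrS   [S ::= c]
cccrcScrS => cccrcccrS   [S ::= c]
cccrcccrS => cccrcccrc   [S ::= c]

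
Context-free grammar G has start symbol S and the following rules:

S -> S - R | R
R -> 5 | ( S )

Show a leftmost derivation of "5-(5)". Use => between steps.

S => S-R   [S -> S - R]
S-R => R-R   [S -> R]
R-R => 5-R   [R -> 5]
5-R => 5-(S)   [R -> ( S )]
5-(S) => 5-(R)   [S -> R]
5-(R) => 5-(5)   [R -> 5]

S => S-R => R-R => 5-R => 5-(S) => 5-(R) => 5-(5)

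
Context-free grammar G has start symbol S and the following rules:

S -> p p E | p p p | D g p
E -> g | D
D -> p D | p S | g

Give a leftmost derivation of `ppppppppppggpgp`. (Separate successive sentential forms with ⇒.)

S⇒Dgp⇒pSgp⇒pppEgp⇒pppDgp⇒ppppSgp⇒ppppDgpgp⇒pppppSgpgp⇒pppppppEgpgp⇒pppppppDgpgp⇒ppppppppDgpgp⇒pppppppppDgpgp⇒ppppppppppDgpgp⇒ppppppppppggpgp

S ⇒ Dgp   [S -> D g p]
Dgp ⇒ pSgp   [D -> p S]
pSgp ⇒ pppEgp   [S -> p p E]
pppEgp ⇒ pppDgp   [E -> D]
pppDgp ⇒ ppppSgp   [D -> p S]
ppppSgp ⇒ ppppDgpgp   [S -> D g p]
ppppDgpgp ⇒ pppppSgpgp   [D -> p S]
pppppSgpgp ⇒ pppppppEgpgp   [S -> p p E]
pppppppEgpgp ⇒ pppppppDgpgp   [E -> D]
pppppppDgpgp ⇒ ppppppppDgpgp   [D -> p D]
ppppppppDgpgp ⇒ pppppppppDgpgp   [D -> p D]
pppppppppDgpgp ⇒ ppppppppppDgpgp   [D -> p D]
ppppppppppDgpgp ⇒ ppppppppppggpgp   [D -> g]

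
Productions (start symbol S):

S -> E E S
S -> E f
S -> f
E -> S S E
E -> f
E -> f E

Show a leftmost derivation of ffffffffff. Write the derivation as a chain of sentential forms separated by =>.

S => EES   [S -> E E S]
EES => SSEES   [E -> S S E]
SSEES => EESSEES   [S -> E E S]
EESSEES => SSEESSEES   [E -> S S E]
SSEESSEES => EfSEESSEES   [S -> E f]
EfSEESSEES => ffSEESSEES   [E -> f]
ffSEESSEES => fffEESSEES   [S -> f]
fffEESSEES => ffffESSEES   [E -> f]
ffffESSEES => fffffSSEES   [E -> f]
fffffSSEES => ffffffSEES   [S -> f]
ffffffSEES => fffffffEES   [S -> f]
fffffffEES => ffffffffES   [E -> f]
ffffffffES => fffffffffS   [E -> f]
fffffffffS => ffffffffff   [S -> f]

S => EES => SSEES => EESSEES => SSEESSEES => EfSEESSEES => ffSEESSEES => fffEESSEES => ffffESSEES => fffffSSEES => ffffffSEES => fffffffEES => ffffffffES => fffffffffS => ffffffffff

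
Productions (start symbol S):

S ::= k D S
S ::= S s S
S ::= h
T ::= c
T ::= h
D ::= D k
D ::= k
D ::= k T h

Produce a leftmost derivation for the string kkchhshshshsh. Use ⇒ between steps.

S ⇒ SsS ⇒ SsSsS ⇒ SsSsSsS ⇒ SsSsSsSsS ⇒ kDSsSsSsSsS ⇒ kkThSsSsSsSsS ⇒ kkchSsSsSsSsS ⇒ kkchhsSsSsSsS ⇒ kkchhshsSsSsS ⇒ kkchhshshsSsS ⇒ kkchhshshshsS ⇒ kkchhshshshsh

S ⇒ SsS   [S ::= S s S]
SsS ⇒ SsSsS   [S ::= S s S]
SsSsS ⇒ SsSsSsS   [S ::= S s S]
SsSsSsS ⇒ SsSsSsSsS   [S ::= S s S]
SsSsSsSsS ⇒ kDSsSsSsSsS   [S ::= k D S]
kDSsSsSsSsS ⇒ kkThSsSsSsSsS   [D ::= k T h]
kkThSsSsSsSsS ⇒ kkchSsSsSsSsS   [T ::= c]
kkchSsSsSsSsS ⇒ kkchhsSsSsSsS   [S ::= h]
kkchhsSsSsSsS ⇒ kkchhshsSsSsS   [S ::= h]
kkchhshsSsSsS ⇒ kkchhshshsSsS   [S ::= h]
kkchhshshsSsS ⇒ kkchhshshshsS   [S ::= h]
kkchhshshshsS ⇒ kkchhshshshsh   [S ::= h]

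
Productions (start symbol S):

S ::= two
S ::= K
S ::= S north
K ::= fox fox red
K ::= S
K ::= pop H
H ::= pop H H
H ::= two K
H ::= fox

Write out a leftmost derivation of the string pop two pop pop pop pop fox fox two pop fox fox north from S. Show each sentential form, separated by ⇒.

S ⇒ S north ⇒ K north ⇒ pop H north ⇒ pop two K north ⇒ pop two pop H north ⇒ pop two pop pop H H north ⇒ pop two pop pop pop H H H north ⇒ pop two pop pop pop pop H H H H north ⇒ pop two pop pop pop pop fox H H H north ⇒ pop two pop pop pop pop fox fox H H north ⇒ pop two pop pop pop pop fox fox two K H north ⇒ pop two pop pop pop pop fox fox two pop H H north ⇒ pop two pop pop pop pop fox fox two pop fox H north ⇒ pop two pop pop pop pop fox fox two pop fox fox north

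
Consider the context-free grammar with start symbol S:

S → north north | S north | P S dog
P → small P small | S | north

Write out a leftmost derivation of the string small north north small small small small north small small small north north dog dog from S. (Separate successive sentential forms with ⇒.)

S ⇒ P S dog   [S → P S dog]
P S dog ⇒ small P small S dog   [P → small P small]
small P small S dog ⇒ small S small S dog   [P → S]
small S small S dog ⇒ small north north small S dog   [S → north north]
small north north small S dog ⇒ small north north small P S dog dog   [S → P S dog]
small north north small P S dog dog ⇒ small north north small small P small S dog dog   [P → small P small]
small north north small small P small S dog dog ⇒ small north north small small small P small small S dog dog   [P → small P small]
small north north small small small P small small S dog dog ⇒ small north north small small small small P small small small S dog dog   [P → small P small]
small north north small small small small P small small small S dog dog ⇒ small north north small small small small north small small small S dog dog   [P → north]
small north north small small small small north small small small S dog dog ⇒ small north north small small small small north small small small north north dog dog   [S → north north]

S ⇒ P S dog ⇒ small P small S dog ⇒ small S small S dog ⇒ small north north small S dog ⇒ small north north small P S dog dog ⇒ small north north small small P small S dog dog ⇒ small north north small small small P small small S dog dog ⇒ small north north small small small small P small small small S dog dog ⇒ small north north small small small small north small small small S dog dog ⇒ small north north small small small small north small small small north north dog dog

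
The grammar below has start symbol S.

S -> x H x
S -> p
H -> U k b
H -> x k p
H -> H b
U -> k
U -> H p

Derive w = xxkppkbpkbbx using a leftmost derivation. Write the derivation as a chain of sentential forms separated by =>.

S => xHx   [S -> x H x]
xHx => xHbx   [H -> H b]
xHbx => xUkbbx   [H -> U k b]
xUkbbx => xHpkbbx   [U -> H p]
xHpkbbx => xUkbpkbbx   [H -> U k b]
xUkbpkbbx => xHpkbpkbbx   [U -> H p]
xHpkbpkbbx => xxkppkbpkbbx   [H -> x k p]

S=>xHx=>xHbx=>xUkbbx=>xHpkbbx=>xUkbpkbbx=>xHpkbpkbbx=>xxkppkbpkbbx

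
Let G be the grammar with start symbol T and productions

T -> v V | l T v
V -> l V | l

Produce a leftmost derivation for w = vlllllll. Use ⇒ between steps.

T ⇒ vV ⇒ vlV ⇒ vllV ⇒ vlllV ⇒ vllllV ⇒ vlllllV ⇒ vllllllV ⇒ vlllllll

T ⇒ vV   [T -> v V]
vV ⇒ vlV   [V -> l V]
vlV ⇒ vllV   [V -> l V]
vllV ⇒ vlllV   [V -> l V]
vlllV ⇒ vllllV   [V -> l V]
vllllV ⇒ vlllllV   [V -> l V]
vlllllV ⇒ vllllllV   [V -> l V]
vllllllV ⇒ vlllllll   [V -> l]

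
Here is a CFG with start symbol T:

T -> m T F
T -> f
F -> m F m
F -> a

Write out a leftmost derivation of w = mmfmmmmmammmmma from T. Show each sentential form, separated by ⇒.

T ⇒ mTF   [T -> m T F]
mTF ⇒ mmTFF   [T -> m T F]
mmTFF ⇒ mmfFF   [T -> f]
mmfFF ⇒ mmfmFmF   [F -> m F m]
mmfmFmF ⇒ mmfmmFmmF   [F -> m F m]
mmfmmFmmF ⇒ mmfmmmFmmmF   [F -> m F m]
mmfmmmFmmmF ⇒ mmfmmmmFmmmmF   [F -> m F m]
mmfmmmmFmmmmF ⇒ mmfmmmmmFmmmmmF   [F -> m F m]
mmfmmmmmFmmmmmF ⇒ mmfmmmmmammmmmF   [F -> a]
mmfmmmmmammmmmF ⇒ mmfmmmmmammmmma   [F -> a]

T⇒mTF⇒mmTFF⇒mmfFF⇒mmfmFmF⇒mmfmmFmmF⇒mmfmmmFmmmF⇒mmfmmmmFmmmmF⇒mmfmmmmmFmmmmmF⇒mmfmmmmmammmmmF⇒mmfmmmmmammmmma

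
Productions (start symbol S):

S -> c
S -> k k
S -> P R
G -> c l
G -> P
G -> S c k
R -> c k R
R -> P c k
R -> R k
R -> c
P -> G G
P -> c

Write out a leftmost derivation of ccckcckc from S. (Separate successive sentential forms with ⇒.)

S⇒PR⇒GGR⇒SckGR⇒PRckGR⇒cRckGR⇒ccckGR⇒ccckSckR⇒ccckcckR⇒ccckcckc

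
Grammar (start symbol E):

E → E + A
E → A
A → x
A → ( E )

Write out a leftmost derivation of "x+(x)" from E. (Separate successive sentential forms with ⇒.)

E⇒E+A⇒A+A⇒x+A⇒x+(E)⇒x+(A)⇒x+(x)

E ⇒ E+A   [E → E + A]
E+A ⇒ A+A   [E → A]
A+A ⇒ x+A   [A → x]
x+A ⇒ x+(E)   [A → ( E )]
x+(E) ⇒ x+(A)   [E → A]
x+(A) ⇒ x+(x)   [A → x]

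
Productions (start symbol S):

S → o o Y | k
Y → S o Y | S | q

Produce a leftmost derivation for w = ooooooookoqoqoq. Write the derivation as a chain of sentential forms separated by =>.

S => ooY => ooS => ooooY => ooooSoY => ooooooYoY => ooooooSoYoY => ooooooooYoYoY => ooooooooSoYoYoY => ooooooookoYoYoY => ooooooookoqoYoY => ooooooookoqoqoY => ooooooookoqoqoq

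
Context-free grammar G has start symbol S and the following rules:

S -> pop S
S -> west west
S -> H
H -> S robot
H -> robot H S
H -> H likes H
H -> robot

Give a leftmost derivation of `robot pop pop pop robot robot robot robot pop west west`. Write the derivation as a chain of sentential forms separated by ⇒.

S ⇒ H ⇒ robot H S ⇒ robot S robot S ⇒ robot pop S robot S ⇒ robot pop H robot S ⇒ robot pop S robot robot S ⇒ robot pop pop S robot robot S ⇒ robot pop pop pop S robot robot S ⇒ robot pop pop pop H robot robot S ⇒ robot pop pop pop S robot robot robot S ⇒ robot pop pop pop H robot robot robot S ⇒ robot pop pop pop robot robot robot robot S ⇒ robot pop pop pop robot robot robot robot pop S ⇒ robot pop pop pop robot robot robot robot pop west west

S ⇒ H   [S -> H]
H ⇒ robot H S   [H -> robot H S]
robot H S ⇒ robot S robot S   [H -> S robot]
robot S robot S ⇒ robot pop S robot S   [S -> pop S]
robot pop S robot S ⇒ robot pop H robot S   [S -> H]
robot pop H robot S ⇒ robot pop S robot robot S   [H -> S robot]
robot pop S robot robot S ⇒ robot pop pop S robot robot S   [S -> pop S]
robot pop pop S robot robot S ⇒ robot pop pop pop S robot robot S   [S -> pop S]
robot pop pop pop S robot robot S ⇒ robot pop pop pop H robot robot S   [S -> H]
robot pop pop pop H robot robot S ⇒ robot pop pop pop S robot robot robot S   [H -> S robot]
robot pop pop pop S robot robot robot S ⇒ robot pop pop pop H robot robot robot S   [S -> H]
robot pop pop pop H robot robot robot S ⇒ robot pop pop pop robot robot robot robot S   [H -> robot]
robot pop pop pop robot robot robot robot S ⇒ robot pop pop pop robot robot robot robot pop S   [S -> pop S]
robot pop pop pop robot robot robot robot pop S ⇒ robot pop pop pop robot robot robot robot pop west west   [S -> west west]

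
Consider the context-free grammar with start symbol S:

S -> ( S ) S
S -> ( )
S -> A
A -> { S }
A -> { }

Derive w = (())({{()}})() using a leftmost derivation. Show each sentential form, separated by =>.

S => (S)S => (())S => (())(S)S => (())(A)S => (())({S})S => (())({A})S => (())({{S}})S => (())({{()}})S => (())({{()}})()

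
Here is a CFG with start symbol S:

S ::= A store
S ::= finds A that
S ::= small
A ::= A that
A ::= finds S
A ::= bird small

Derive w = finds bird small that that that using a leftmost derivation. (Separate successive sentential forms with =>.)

S => finds A that => finds A that that => finds A that that that => finds bird small that that that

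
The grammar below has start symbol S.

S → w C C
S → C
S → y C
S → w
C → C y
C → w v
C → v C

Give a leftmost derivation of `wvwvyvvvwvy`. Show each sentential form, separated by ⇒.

S⇒wCC⇒wvCC⇒wvCyC⇒wvwvyC⇒wvwvyvC⇒wvwvyvvC⇒wvwvyvvvC⇒wvwvyvvvCy⇒wvwvyvvvwvy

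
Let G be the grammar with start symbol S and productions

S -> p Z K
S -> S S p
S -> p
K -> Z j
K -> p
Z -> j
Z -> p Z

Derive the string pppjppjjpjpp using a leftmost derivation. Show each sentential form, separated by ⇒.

S⇒SSp⇒pZKSp⇒ppZKSp⇒pppZKSp⇒pppjKSp⇒pppjZjSp⇒pppjpZjSp⇒pppjppZjSp⇒pppjppjjSp⇒pppjppjjpZKp⇒pppjppjjpjKp⇒pppjppjjpjpp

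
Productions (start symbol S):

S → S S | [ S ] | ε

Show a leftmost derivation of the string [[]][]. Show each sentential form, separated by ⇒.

S ⇒ SS   [S → S S]
SS ⇒ [S]S   [S → [ S ]]
[S]S ⇒ [[S]]S   [S → [ S ]]
[[S]]S ⇒ [[]]S   [S → ε]
[[]]S ⇒ [[]][S]   [S → [ S ]]
[[]][S] ⇒ [[]][]   [S → ε]

S⇒SS⇒[S]S⇒[[S]]S⇒[[]]S⇒[[]][S]⇒[[]][]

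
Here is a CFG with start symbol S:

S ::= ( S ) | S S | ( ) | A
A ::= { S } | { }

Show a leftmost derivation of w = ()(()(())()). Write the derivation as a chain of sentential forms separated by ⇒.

S ⇒ SS   [S ::= S S]
SS ⇒ ()S   [S ::= ( )]
()S ⇒ ()(S)   [S ::= ( S )]
()(S) ⇒ ()(SS)   [S ::= S S]
()(SS) ⇒ ()(SSS)   [S ::= S S]
()(SSS) ⇒ ()(()SS)   [S ::= ( )]
()(()SS) ⇒ ()(()(S)S)   [S ::= ( S )]
()(()(S)S) ⇒ ()(()(())S)   [S ::= ( )]
()(()(())S) ⇒ ()(()(())())   [S ::= ( )]

S ⇒ SS ⇒ ()S ⇒ ()(S) ⇒ ()(SS) ⇒ ()(SSS) ⇒ ()(()SS) ⇒ ()(()(S)S) ⇒ ()(()(())S) ⇒ ()(()(())())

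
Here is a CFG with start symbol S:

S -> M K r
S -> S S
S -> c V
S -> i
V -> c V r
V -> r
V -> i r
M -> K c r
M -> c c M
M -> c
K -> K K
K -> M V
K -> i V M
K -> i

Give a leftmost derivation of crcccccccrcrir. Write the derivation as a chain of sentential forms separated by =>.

S => SS   [S -> S S]
SS => cVS   [S -> c V]
cVS => crS   [V -> r]
crS => crMKr   [S -> M K r]
crMKr => crccMKr   [M -> c c M]
crccMKr => crccccMKr   [M -> c c M]
crccccMKr => crccccKcrKr   [M -> K c r]
crccccKcrKr => crccccMVcrKr   [K -> M V]
crccccMVcrKr => crccccccMVcrKr   [M -> c c M]
crccccccMVcrKr => crcccccccVcrKr   [M -> c]
crcccccccVcrKr => crcccccccrcrKr   [V -> r]
crcccccccrcrKr => crcccccccrcrir   [K -> i]

S => SS => cVS => crS => crMKr => crccMKr => crccccMKr => crccccKcrKr => crccccMVcrKr => crccccccMVcrKr => crcccccccVcrKr => crcccccccrcrKr => crcccccccrcrir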